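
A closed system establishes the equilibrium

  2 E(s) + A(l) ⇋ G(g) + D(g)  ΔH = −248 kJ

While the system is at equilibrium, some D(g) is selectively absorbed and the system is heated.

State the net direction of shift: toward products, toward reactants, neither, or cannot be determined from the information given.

cannot be determined

Removing D (g), a product, drives the reaction to the right.
The forward reaction is exothermic. Raising T favours the endothermic direction — shift to the left.
The individual effects push in opposite directions; without quantitative information the net direction cannot be determined.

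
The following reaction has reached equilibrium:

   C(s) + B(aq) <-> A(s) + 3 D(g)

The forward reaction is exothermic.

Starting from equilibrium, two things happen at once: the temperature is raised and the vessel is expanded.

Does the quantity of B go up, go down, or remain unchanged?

cannot be determined

The forward reaction is exothermic. Raising T favours the endothermic direction — shift to the left.
Gas moles: reactants 0, products 3 (Δn_gas = +3). Expansion shifts the system toward the side with more moles of gas — to the right.
The two effects oppose each other, so the net shift — and hence the change in B — cannot be determined from the given information.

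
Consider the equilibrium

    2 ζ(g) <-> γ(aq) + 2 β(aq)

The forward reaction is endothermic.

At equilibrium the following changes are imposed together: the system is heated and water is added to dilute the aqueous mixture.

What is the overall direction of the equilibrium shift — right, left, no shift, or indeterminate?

right

The forward reaction is endothermic. Raising T favours the endothermic direction — shift to the right.
Dilution lowers every aqueous concentration by the same factor. Δn_aq = 3 − 0 = +3, so the system shifts toward the side with more dissolved moles — to the right.
All effects act in the same direction — net shift to the right.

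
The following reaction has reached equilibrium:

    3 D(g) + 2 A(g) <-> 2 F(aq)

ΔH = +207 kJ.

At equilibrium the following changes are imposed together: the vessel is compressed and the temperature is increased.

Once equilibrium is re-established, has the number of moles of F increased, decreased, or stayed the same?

Gas moles: reactants 5, products 0 (Δn_gas = -5). Compression shifts the system toward the side with fewer moles of gas — to the right.
The forward reaction is endothermic. Raising T favours the endothermic direction — shift to the right.
The net shift is to the right. F is a product, so its amount increases.

increases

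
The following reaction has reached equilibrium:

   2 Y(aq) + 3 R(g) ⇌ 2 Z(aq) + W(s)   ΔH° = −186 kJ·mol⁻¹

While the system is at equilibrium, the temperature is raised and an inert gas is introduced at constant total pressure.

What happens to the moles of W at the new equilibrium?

The forward reaction is exothermic. Raising T favours the endothermic direction — shift to the left.
Adding inert gas at constant total pressure expands the volume and lowers every reacting partial pressure. With Δn_gas = 0 − 3 = -3, Q moves away from K toward the side with fewer gas moles, so the system shifts toward the side with more gas moles — to the left.
The net shift is to the left. W is a product, so its amount decreases.

decreases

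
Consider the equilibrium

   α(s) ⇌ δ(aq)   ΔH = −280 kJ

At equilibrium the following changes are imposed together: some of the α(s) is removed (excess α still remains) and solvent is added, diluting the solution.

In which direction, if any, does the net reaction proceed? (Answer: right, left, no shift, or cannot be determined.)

right

α is a pure solid; its activity is 1 regardless of amount, so Q is unaffected — no shift from this change.
Dilution lowers every aqueous concentration by the same factor. Δn_aq = 1 − 0 = +1, so the system shifts toward the side with more dissolved moles — to the right.
Only the nonzero effect(s) matter; the net shift is to the right.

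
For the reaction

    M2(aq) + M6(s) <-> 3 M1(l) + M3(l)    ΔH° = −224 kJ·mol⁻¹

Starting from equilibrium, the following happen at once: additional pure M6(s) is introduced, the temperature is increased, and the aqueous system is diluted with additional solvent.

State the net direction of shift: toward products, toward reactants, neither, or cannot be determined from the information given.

M6 is a pure solid; its activity is 1 regardless of amount, so Q is unaffected — no shift from this change.
The forward reaction is exothermic. Raising T favours the endothermic direction — shift to the left.
Dilution lowers every aqueous concentration by the same factor. Δn_aq = 0 − 1 = -1, so the system shifts toward the side with more dissolved moles — to the left.
Only the nonzero effect(s) matter; the net shift is to the left.

left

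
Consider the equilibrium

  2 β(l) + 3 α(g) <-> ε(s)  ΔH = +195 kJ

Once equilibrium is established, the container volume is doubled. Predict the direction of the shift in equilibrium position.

left

Gas moles: reactants 3, products 0 (Δn_gas = -3). Expansion shifts the system toward the side with more moles of gas — to the left.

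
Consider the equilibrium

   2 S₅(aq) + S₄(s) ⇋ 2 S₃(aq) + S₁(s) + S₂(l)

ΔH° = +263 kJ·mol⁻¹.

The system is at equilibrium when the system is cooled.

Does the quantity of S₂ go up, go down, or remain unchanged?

decreases

The forward reaction is endothermic. Lowering T favours the exothermic direction — shift to the left.
The net shift is to the left. S₂ is a product, so its amount decreases.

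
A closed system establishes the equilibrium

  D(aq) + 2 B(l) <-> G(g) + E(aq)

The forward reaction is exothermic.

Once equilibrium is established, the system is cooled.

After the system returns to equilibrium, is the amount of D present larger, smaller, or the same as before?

The forward reaction is exothermic. Lowering T favours the exothermic direction — shift to the right.
The net shift is to the right. D is a reactant, so its amount decreases.

decreases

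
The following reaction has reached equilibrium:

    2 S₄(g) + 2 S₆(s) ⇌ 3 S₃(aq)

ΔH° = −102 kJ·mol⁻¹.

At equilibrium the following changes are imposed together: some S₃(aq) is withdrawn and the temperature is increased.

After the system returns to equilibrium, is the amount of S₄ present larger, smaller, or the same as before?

Removing S₃ (aq), a product, drives the reaction to the right.
The forward reaction is exothermic. Raising T favours the endothermic direction — shift to the left.
The two effects oppose each other, so the net shift — and hence the change in S₄ — cannot be determined from the given information.

cannot be determined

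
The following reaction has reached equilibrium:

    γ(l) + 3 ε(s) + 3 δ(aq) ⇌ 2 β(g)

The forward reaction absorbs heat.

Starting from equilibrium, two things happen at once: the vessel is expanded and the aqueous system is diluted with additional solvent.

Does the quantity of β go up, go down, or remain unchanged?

cannot be determined

Gas moles: reactants 0, products 2 (Δn_gas = +2). Expansion shifts the system toward the side with more moles of gas — to the right.
Dilution lowers every aqueous concentration by the same factor. Δn_aq = 0 − 3 = -3, so the system shifts toward the side with more dissolved moles — to the left.
The two effects oppose each other, so the net shift — and hence the change in β — cannot be determined from the given information.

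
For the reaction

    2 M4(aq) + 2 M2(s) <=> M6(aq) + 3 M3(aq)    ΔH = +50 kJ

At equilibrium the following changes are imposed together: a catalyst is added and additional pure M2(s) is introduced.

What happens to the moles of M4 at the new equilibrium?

A catalyst speeds both forward and reverse rates equally; it changes neither Q nor K — no shift from this change.
M2 is a pure solid; its activity is 1 regardless of amount, so Q is unaffected — no shift from this change.
No net shift occurs, so the amount of M4 is unchanged.

unchanged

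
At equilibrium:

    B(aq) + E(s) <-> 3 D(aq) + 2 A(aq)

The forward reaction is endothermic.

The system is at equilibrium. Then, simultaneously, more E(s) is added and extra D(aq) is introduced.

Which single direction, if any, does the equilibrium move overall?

E is a pure solid; its activity is 1 regardless of amount, so Q is unaffected — no shift from this change.
Adding D (aq), a product, drives the reaction to the left.
Only the nonzero effect(s) matter; the net shift is to the left.

left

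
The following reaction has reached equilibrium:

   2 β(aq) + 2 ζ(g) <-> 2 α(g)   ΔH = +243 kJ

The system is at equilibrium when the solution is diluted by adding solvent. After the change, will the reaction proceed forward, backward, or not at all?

Dilution lowers every aqueous concentration by the same factor. Δn_aq = 0 − 2 = -2, so the system shifts toward the side with more dissolved moles — to the left.

left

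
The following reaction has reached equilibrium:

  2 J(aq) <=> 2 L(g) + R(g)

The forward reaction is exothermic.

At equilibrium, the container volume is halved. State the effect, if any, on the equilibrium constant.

The equilibrium constant depends only on temperature. This perturbation may move the position of equilibrium, but since T is unchanged, K itself is unchanged.

unchanged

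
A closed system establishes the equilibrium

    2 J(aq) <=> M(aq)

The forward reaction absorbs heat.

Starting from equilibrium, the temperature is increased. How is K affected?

increases

K depends on temperature via the van 't Hoff relation. The forward reaction is endothermic, so raising T increases K.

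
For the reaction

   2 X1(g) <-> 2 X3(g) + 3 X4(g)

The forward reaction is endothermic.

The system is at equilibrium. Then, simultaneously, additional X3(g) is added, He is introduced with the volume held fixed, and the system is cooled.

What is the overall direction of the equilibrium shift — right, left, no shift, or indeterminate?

left

Adding X3 (g), a product, drives the reaction to the left.
At constant volume, adding an inert gas leaves every reacting species' partial pressure unchanged, so Q is unchanged — no shift from this change.
The forward reaction is endothermic. Lowering T favours the exothermic direction — shift to the left.
Only the nonzero effect(s) matter; the net shift is to the left.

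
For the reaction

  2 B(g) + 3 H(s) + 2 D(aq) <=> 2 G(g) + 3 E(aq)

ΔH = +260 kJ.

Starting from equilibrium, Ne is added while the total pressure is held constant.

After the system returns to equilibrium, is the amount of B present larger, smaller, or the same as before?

Adding inert gas at constant total pressure expands the volume, scaling every reacting partial pressure by the same factor. Δn_gas = 2 − 2 = 0, so Q is unchanged — no shift.
No net shift occurs, so the amount of B is unchanged.

unchanged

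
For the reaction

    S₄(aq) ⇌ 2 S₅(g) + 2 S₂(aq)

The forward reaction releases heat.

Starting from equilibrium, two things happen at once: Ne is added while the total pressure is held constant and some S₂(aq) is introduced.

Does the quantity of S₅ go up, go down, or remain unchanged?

cannot be determined

Adding inert gas at constant total pressure expands the volume and lowers every reacting partial pressure. With Δn_gas = 2 − 0 = +2, Q moves away from K toward the side with fewer gas moles, so the system shifts toward the side with more gas moles — to the right.
Adding S₂ (aq), a product, drives the reaction to the left.
The two effects oppose each other, so the net shift — and hence the change in S₅ — cannot be determined from the given information.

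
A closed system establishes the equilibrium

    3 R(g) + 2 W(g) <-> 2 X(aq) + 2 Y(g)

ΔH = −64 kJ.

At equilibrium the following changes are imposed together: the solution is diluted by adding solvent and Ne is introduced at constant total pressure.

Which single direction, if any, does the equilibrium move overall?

Dilution lowers every aqueous concentration by the same factor. Δn_aq = 2 − 0 = +2, so the system shifts toward the side with more dissolved moles — to the right.
Adding inert gas at constant total pressure expands the volume and lowers every reacting partial pressure. With Δn_gas = 2 − 5 = -3, Q moves away from K toward the side with fewer gas moles, so the system shifts toward the side with more gas moles — to the left.
The individual effects push in opposite directions; without quantitative information the net direction cannot be determined.

cannot be determined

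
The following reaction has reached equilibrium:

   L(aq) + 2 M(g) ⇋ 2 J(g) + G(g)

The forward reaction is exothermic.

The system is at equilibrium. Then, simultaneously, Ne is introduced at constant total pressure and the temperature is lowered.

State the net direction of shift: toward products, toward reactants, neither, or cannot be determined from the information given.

Adding inert gas at constant total pressure expands the volume and lowers every reacting partial pressure. With Δn_gas = 3 − 2 = +1, Q moves away from K toward the side with fewer gas moles, so the system shifts toward the side with more gas moles — to the right.
The forward reaction is exothermic. Lowering T favours the exothermic direction — shift to the right.
All effects act in the same direction — net shift to the right.

right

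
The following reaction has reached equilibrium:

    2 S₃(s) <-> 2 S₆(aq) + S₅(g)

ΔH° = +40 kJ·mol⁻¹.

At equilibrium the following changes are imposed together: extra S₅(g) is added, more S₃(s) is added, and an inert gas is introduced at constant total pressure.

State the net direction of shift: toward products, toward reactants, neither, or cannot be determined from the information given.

cannot be determined

Adding S₅ (g), a product, drives the reaction to the left.
S₃ is a pure solid; its activity is 1 regardless of amount, so Q is unaffected — no shift from this change.
Adding inert gas at constant total pressure expands the volume and lowers every reacting partial pressure. With Δn_gas = 1 − 0 = +1, Q moves away from K toward the side with fewer gas moles, so the system shifts toward the side with more gas moles — to the right.
The individual effects push in opposite directions; without quantitative information the net direction cannot be determined.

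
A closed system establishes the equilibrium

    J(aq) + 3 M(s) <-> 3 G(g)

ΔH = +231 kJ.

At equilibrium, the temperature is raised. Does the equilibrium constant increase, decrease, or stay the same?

K depends on temperature via the van 't Hoff relation. The forward reaction is endothermic, so raising T increases K.

increases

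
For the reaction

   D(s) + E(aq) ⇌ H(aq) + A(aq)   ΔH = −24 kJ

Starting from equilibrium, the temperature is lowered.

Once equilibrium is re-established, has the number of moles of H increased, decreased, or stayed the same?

The forward reaction is exothermic. Lowering T favours the exothermic direction — shift to the right.
The net shift is to the right. H is a product, so its amount increases.

increases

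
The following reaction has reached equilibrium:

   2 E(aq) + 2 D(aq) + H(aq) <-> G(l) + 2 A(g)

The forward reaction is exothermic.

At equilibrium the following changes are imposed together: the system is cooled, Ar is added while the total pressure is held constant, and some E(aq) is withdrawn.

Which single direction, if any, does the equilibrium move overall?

The forward reaction is exothermic. Lowering T favours the exothermic direction — shift to the right.
Adding inert gas at constant total pressure expands the volume and lowers every reacting partial pressure. With Δn_gas = 2 − 0 = +2, Q moves away from K toward the side with fewer gas moles, so the system shifts toward the side with more gas moles — to the right.
Removing E (aq), a reactant, drives the reaction to the left.
The individual effects push in opposite directions; without quantitative information the net direction cannot be determined.

cannot be determined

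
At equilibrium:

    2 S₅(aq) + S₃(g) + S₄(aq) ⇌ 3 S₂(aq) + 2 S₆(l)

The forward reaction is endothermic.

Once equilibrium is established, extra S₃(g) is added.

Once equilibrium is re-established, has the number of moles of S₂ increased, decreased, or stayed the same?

increases

Adding S₃ (g), a reactant, drives the reaction to the right.
The net shift is to the right. S₂ is a product, so its amount increases.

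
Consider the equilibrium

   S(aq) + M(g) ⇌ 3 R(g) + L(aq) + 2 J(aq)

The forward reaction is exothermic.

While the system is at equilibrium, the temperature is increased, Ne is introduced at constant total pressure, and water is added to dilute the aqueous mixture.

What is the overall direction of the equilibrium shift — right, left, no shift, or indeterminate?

The forward reaction is exothermic. Raising T favours the endothermic direction — shift to the left.
Adding inert gas at constant total pressure expands the volume and lowers every reacting partial pressure. With Δn_gas = 3 − 1 = +2, Q moves away from K toward the side with fewer gas moles, so the system shifts toward the side with more gas moles — to the right.
Dilution lowers every aqueous concentration by the same factor. Δn_aq = 3 − 1 = +2, so the system shifts toward the side with more dissolved moles — to the right.
The individual effects push in opposite directions; without quantitative information the net direction cannot be determined.

cannot be determined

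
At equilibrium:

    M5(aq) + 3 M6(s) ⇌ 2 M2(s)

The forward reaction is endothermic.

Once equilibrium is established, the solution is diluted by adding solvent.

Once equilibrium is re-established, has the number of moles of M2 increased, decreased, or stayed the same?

decreases

Dilution lowers every aqueous concentration by the same factor. Δn_aq = 0 − 1 = -1, so the system shifts toward the side with more dissolved moles — to the left.
The net shift is to the left. M2 is a product, so its amount decreases.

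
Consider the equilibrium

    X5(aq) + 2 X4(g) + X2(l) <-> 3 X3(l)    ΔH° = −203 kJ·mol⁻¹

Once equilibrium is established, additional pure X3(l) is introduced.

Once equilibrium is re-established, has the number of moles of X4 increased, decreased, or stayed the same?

unchanged

X3 is a pure liquid; its activity is 1 regardless of amount, so Q is unaffected — no shift from this change.
No net shift occurs, so the amount of X4 is unchanged.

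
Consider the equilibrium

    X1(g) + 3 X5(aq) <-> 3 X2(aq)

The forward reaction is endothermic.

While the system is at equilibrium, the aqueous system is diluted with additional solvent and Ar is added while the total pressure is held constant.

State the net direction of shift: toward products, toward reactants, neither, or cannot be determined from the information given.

left

Dilution scales every aqueous concentration by the same factor. Δn_aq = 3 − 3 = 0, so Q is unchanged — no shift.
Adding inert gas at constant total pressure expands the volume and lowers every reacting partial pressure. With Δn_gas = 0 − 1 = -1, Q moves away from K toward the side with fewer gas moles, so the system shifts toward the side with more gas moles — to the left.
Only the nonzero effect(s) matter; the net shift is to the left.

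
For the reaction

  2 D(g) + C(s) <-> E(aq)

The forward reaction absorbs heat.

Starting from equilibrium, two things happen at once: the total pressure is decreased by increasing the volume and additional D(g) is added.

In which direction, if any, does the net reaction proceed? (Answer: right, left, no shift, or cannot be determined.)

Gas moles: reactants 2, products 0 (Δn_gas = -2). Expansion shifts the system toward the side with more moles of gas — to the left.
Adding D (g), a reactant, drives the reaction to the right.
The individual effects push in opposite directions; without quantitative information the net direction cannot be determined.

cannot be determined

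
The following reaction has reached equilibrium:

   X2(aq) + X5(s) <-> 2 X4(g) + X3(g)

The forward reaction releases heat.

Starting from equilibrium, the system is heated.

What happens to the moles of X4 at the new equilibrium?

The forward reaction is exothermic. Raising T favours the endothermic direction — shift to the left.
The net shift is to the left. X4 is a product, so its amount decreases.

decreases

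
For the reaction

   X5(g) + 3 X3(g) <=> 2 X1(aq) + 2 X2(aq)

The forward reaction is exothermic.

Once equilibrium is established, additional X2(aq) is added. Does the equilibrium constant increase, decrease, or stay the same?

The equilibrium constant depends only on temperature. This perturbation may move the position of equilibrium, but since T is unchanged, K itself is unchanged.

unchanged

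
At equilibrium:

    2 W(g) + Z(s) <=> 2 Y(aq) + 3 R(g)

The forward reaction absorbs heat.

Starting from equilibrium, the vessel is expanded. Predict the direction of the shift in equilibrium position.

right

Gas moles: reactants 2, products 3 (Δn_gas = +1). Expansion shifts the system toward the side with more moles of gas — to the right.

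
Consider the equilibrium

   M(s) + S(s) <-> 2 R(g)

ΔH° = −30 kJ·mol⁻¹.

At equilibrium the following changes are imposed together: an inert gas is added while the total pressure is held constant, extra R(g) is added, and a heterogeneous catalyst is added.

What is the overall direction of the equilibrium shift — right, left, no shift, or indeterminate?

cannot be determined

Adding inert gas at constant total pressure expands the volume and lowers every reacting partial pressure. With Δn_gas = 2 − 0 = +2, Q moves away from K toward the side with fewer gas moles, so the system shifts toward the side with more gas moles — to the right.
Adding R (g), a product, drives the reaction to the left.
A catalyst speeds both forward and reverse rates equally; it changes neither Q nor K — no shift from this change.
The individual effects push in opposite directions; without quantitative information the net direction cannot be determined.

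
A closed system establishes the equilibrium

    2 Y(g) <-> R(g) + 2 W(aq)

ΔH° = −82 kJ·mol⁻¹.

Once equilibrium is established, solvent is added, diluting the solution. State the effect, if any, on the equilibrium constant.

The equilibrium constant depends only on temperature. This perturbation may move the position of equilibrium, but since T is unchanged, K itself is unchanged.

unchanged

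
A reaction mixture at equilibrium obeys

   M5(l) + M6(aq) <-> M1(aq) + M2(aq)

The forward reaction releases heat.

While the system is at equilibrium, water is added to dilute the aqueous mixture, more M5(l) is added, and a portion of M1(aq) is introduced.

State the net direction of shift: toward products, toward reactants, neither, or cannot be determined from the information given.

cannot be determined

Dilution lowers every aqueous concentration by the same factor. Δn_aq = 2 − 1 = +1, so the system shifts toward the side with more dissolved moles — to the right.
M5 is a pure liquid; its activity is 1 regardless of amount, so Q is unaffected — no shift from this change.
Adding M1 (aq), a product, drives the reaction to the left.
The individual effects push in opposite directions; without quantitative information the net direction cannot be determined.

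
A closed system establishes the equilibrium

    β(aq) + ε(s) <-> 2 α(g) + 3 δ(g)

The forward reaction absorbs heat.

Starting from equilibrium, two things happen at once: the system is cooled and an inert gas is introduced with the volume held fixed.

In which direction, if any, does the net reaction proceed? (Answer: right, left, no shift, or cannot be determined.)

The forward reaction is endothermic. Lowering T favours the exothermic direction — shift to the left.
At constant volume, adding an inert gas leaves every reacting species' partial pressure unchanged, so Q is unchanged — no shift from this change.
Only the nonzero effect(s) matter; the net shift is to the left.

left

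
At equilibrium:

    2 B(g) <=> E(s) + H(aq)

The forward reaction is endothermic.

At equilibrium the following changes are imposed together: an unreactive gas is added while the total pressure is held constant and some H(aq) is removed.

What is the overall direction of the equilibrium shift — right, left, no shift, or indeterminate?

cannot be determined

Adding inert gas at constant total pressure expands the volume and lowers every reacting partial pressure. With Δn_gas = 0 − 2 = -2, Q moves away from K toward the side with fewer gas moles, so the system shifts toward the side with more gas moles — to the left.
Removing H (aq), a product, drives the reaction to the right.
The individual effects push in opposite directions; without quantitative information the net direction cannot be determined.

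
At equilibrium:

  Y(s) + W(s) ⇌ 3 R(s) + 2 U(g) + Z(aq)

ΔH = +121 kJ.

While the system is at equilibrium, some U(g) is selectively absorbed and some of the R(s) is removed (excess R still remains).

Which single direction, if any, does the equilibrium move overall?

Removing U (g), a product, drives the reaction to the right.
R is a pure solid; its activity is 1 regardless of amount, so Q is unaffected — no shift from this change.
Only the nonzero effect(s) matter; the net shift is to the right.

right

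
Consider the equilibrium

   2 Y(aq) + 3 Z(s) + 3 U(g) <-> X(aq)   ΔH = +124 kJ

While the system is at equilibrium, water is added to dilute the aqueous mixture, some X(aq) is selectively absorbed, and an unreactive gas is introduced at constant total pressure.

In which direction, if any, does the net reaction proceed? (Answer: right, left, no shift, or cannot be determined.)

cannot be determined

Dilution lowers every aqueous concentration by the same factor. Δn_aq = 1 − 2 = -1, so the system shifts toward the side with more dissolved moles — to the left.
Removing X (aq), a product, drives the reaction to the right.
Adding inert gas at constant total pressure expands the volume and lowers every reacting partial pressure. With Δn_gas = 0 − 3 = -3, Q moves away from K toward the side with fewer gas moles, so the system shifts toward the side with more gas moles — to the left.
The individual effects push in opposite directions; without quantitative information the net direction cannot be determined.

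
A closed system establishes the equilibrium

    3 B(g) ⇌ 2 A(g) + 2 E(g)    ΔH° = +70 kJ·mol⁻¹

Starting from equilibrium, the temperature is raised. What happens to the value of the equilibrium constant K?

increases

K depends on temperature via the van 't Hoff relation. The forward reaction is endothermic, so raising T increases K.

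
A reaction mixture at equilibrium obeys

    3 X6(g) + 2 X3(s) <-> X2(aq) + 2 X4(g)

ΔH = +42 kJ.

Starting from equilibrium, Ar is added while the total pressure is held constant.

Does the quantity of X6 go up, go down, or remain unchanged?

increases

Adding inert gas at constant total pressure expands the volume and lowers every reacting partial pressure. With Δn_gas = 2 − 3 = -1, Q moves away from K toward the side with fewer gas moles, so the system shifts toward the side with more gas moles — to the left.
The net shift is to the left. X6 is a reactant, so its amount increases.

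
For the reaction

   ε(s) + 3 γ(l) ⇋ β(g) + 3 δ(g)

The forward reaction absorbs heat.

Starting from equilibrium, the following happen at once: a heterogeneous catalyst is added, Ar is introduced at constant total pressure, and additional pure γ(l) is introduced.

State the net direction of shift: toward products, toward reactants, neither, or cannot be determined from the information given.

right

A catalyst speeds both forward and reverse rates equally; it changes neither Q nor K — no shift from this change.
Adding inert gas at constant total pressure expands the volume and lowers every reacting partial pressure. With Δn_gas = 4 − 0 = +4, Q moves away from K toward the side with fewer gas moles, so the system shifts toward the side with more gas moles — to the right.
γ is a pure liquid; its activity is 1 regardless of amount, so Q is unaffected — no shift from this change.
Only the nonzero effect(s) matter; the net shift is to the right.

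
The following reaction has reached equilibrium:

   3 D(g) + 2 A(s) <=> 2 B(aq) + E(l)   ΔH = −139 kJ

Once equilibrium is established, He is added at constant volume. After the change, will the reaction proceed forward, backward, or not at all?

no shift

At constant volume, adding an inert gas leaves every reacting species' partial pressure unchanged, so Q is unchanged — no shift from this change.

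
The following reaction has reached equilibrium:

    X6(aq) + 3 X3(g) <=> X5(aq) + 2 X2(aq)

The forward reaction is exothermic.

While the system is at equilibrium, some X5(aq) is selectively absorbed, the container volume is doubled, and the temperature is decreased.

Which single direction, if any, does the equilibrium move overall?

cannot be determined

Removing X5 (aq), a product, drives the reaction to the right.
Gas moles: reactants 3, products 0 (Δn_gas = -3). Expansion shifts the system toward the side with more moles of gas — to the left.
The forward reaction is exothermic. Lowering T favours the exothermic direction — shift to the right.
The individual effects push in opposite directions; without quantitative information the net direction cannot be determined.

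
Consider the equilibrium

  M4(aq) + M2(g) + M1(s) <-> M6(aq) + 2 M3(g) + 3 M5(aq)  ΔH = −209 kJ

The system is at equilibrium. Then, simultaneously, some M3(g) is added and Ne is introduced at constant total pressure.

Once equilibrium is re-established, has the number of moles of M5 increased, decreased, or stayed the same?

cannot be determined

Adding M3 (g), a product, drives the reaction to the left.
Adding inert gas at constant total pressure expands the volume and lowers every reacting partial pressure. With Δn_gas = 2 − 1 = +1, Q moves away from K toward the side with fewer gas moles, so the system shifts toward the side with more gas moles — to the right.
The two effects oppose each other, so the net shift — and hence the change in M5 — cannot be determined from the given information.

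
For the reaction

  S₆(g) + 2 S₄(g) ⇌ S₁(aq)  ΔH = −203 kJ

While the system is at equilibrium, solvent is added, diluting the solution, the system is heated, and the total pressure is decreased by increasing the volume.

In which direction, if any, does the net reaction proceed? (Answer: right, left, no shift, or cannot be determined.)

cannot be determined

Dilution lowers every aqueous concentration by the same factor. Δn_aq = 1 − 0 = +1, so the system shifts toward the side with more dissolved moles — to the right.
The forward reaction is exothermic. Raising T favours the endothermic direction — shift to the left.
Gas moles: reactants 3, products 0 (Δn_gas = -3). Expansion shifts the system toward the side with more moles of gas — to the left.
The individual effects push in opposite directions; without quantitative information the net direction cannot be determined.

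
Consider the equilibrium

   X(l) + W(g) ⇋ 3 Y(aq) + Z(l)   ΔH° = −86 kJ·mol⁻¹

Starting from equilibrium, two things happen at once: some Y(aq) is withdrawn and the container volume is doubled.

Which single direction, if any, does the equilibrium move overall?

Removing Y (aq), a product, drives the reaction to the right.
Gas moles: reactants 1, products 0 (Δn_gas = -1). Expansion shifts the system toward the side with more moles of gas — to the left.
The individual effects push in opposite directions; without quantitative information the net direction cannot be determined.

cannot be determined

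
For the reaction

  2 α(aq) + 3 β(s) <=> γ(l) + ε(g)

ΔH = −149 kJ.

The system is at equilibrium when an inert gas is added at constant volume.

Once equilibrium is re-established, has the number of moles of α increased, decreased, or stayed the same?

unchanged

At constant volume, adding an inert gas leaves every reacting species' partial pressure unchanged, so Q is unchanged — no shift from this change.
No net shift occurs, so the amount of α is unchanged.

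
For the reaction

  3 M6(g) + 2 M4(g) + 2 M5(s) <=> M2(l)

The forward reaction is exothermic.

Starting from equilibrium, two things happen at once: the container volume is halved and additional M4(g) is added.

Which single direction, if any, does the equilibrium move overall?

Gas moles: reactants 5, products 0 (Δn_gas = -5). Compression shifts the system toward the side with fewer moles of gas — to the right.
Adding M4 (g), a reactant, drives the reaction to the right.
All effects act in the same direction — net shift to the right.

right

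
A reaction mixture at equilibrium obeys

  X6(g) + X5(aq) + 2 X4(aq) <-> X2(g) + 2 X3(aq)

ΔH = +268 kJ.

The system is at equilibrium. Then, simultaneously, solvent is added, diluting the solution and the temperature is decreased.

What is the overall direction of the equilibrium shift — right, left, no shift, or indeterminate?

Dilution lowers every aqueous concentration by the same factor. Δn_aq = 2 − 3 = -1, so the system shifts toward the side with more dissolved moles — to the left.
The forward reaction is endothermic. Lowering T favours the exothermic direction — shift to the left.
All effects act in the same direction — net shift to the left.

left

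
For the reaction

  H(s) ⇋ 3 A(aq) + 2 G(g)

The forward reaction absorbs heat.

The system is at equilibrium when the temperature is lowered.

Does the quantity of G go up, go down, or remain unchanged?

The forward reaction is endothermic. Lowering T favours the exothermic direction — shift to the left.
The net shift is to the left. G is a product, so its amount decreases.

decreases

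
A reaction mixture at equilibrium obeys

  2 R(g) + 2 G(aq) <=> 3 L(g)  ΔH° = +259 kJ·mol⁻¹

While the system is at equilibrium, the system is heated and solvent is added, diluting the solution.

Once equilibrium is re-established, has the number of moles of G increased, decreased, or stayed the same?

The forward reaction is endothermic. Raising T favours the endothermic direction — shift to the right.
Dilution lowers every aqueous concentration by the same factor. Δn_aq = 0 − 2 = -2, so the system shifts toward the side with more dissolved moles — to the left.
The two effects oppose each other, so the net shift — and hence the change in G — cannot be determined from the given information.

cannot be determined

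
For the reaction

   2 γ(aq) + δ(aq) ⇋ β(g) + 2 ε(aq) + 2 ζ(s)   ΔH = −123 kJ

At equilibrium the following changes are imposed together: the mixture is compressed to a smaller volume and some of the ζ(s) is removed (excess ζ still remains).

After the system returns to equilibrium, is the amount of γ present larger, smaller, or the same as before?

increases

Gas moles: reactants 0, products 1 (Δn_gas = +1). Compression shifts the system toward the side with fewer moles of gas — to the left.
ζ is a pure solid; its activity is 1 regardless of amount, so Q is unaffected — no shift from this change.
The net shift is to the left. γ is a reactant, so its amount increases.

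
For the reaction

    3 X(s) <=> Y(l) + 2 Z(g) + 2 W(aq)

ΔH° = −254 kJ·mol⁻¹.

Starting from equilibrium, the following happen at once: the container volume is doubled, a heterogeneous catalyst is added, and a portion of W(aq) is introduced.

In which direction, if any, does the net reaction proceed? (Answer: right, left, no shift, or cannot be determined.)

cannot be determined

Gas moles: reactants 0, products 2 (Δn_gas = +2). Expansion shifts the system toward the side with more moles of gas — to the right.
A catalyst speeds both forward and reverse rates equally; it changes neither Q nor K — no shift from this change.
Adding W (aq), a product, drives the reaction to the left.
The individual effects push in opposite directions; without quantitative information the net direction cannot be determined.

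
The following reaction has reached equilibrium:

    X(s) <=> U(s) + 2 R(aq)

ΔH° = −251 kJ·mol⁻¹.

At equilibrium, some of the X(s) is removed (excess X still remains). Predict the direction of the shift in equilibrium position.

X is a pure solid; its activity is 1 regardless of amount, so Q is unaffected — no shift from this change.

no shift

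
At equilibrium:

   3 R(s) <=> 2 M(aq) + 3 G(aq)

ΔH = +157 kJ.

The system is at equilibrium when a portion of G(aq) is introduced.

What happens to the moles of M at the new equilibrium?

decreases

Adding G (aq), a product, drives the reaction to the left.
The net shift is to the left. M is a product, so its amount decreases.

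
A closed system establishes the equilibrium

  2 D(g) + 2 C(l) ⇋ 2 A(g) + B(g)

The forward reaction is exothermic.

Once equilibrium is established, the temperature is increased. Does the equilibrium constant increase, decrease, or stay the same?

decreases

K depends on temperature via the van 't Hoff relation. The forward reaction is exothermic, so raising T decreases K.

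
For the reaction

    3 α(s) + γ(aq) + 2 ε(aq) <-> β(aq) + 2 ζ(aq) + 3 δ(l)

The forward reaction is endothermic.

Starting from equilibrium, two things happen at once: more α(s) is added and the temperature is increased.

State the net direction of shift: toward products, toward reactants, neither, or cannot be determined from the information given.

α is a pure solid; its activity is 1 regardless of amount, so Q is unaffected — no shift from this change.
The forward reaction is endothermic. Raising T favours the endothermic direction — shift to the right.
Only the nonzero effect(s) matter; the net shift is to the right.

right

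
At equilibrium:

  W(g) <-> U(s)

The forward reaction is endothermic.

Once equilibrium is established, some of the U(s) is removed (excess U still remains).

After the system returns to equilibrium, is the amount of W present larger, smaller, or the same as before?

U is a pure solid; its activity is 1 regardless of amount, so Q is unaffected — no shift from this change.
No net shift occurs, so the amount of W is unchanged.

unchanged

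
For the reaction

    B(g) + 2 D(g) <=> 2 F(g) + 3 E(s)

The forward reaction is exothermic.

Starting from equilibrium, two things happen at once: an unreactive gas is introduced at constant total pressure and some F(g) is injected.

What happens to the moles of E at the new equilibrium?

Adding inert gas at constant total pressure expands the volume and lowers every reacting partial pressure. With Δn_gas = 2 − 3 = -1, Q moves away from K toward the side with fewer gas moles, so the system shifts toward the side with more gas moles — to the left.
Adding F (g), a product, drives the reaction to the left.
The net shift is to the left. E is a product, so its amount decreases.

decreases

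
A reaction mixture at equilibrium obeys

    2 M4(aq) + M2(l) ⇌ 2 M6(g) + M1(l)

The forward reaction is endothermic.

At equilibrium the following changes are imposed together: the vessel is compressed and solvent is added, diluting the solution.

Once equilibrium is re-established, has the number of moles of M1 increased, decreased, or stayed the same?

decreases

Gas moles: reactants 0, products 2 (Δn_gas = +2). Compression shifts the system toward the side with fewer moles of gas — to the left.
Dilution lowers every aqueous concentration by the same factor. Δn_aq = 0 − 2 = -2, so the system shifts toward the side with more dissolved moles — to the left.
The net shift is to the left. M1 is a product, so its amount decreases.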